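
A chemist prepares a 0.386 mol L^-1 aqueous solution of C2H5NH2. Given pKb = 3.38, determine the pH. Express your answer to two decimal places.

pH = 12.10

C2H5NH2 + H2O ⇌ C2H5NH3+ + OH-
Kb = 10^(−3.38) = 4.17 × 10^-4
Kb = [OH-]²/(0.386 − [OH-]) = 4.17 × 10^-4
Assume [OH-] ≪ 0.386: [OH-] ≈ √(4.17 × 10^-4 × 0.386) = 1.27 × 10^-2 M
pOH = 1.90, so pH = 14.00 − pOH = 12.10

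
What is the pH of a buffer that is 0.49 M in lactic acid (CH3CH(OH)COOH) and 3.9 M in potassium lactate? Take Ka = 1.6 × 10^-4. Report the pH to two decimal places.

pKa = −log(1.6 × 10^-4) = 3.796
pH = pKa + log([A⁻]/[HA]) = 3.796 + log(3.9/0.49)
pH = 3.796 + (+0.901) = 4.70

pH = 4.70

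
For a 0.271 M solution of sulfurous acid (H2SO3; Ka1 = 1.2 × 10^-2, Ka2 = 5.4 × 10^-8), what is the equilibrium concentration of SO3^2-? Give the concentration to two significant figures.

5.4 × 10^-8 M

First ionization gives [H+] ≈ [HSO3-] = 5.13 × 10^-2 M.
Second step: Ka2 = [H+][SO3^2-]/[HSO3-] ≈ [SO3^2-] (since [H+] ≈ [HSO3-]).
So [SO3^2-] ≈ Ka2.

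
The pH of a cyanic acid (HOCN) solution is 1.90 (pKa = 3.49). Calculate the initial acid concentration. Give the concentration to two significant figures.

C₀ = 5.0 × 10^-1 M

[H+] = 10^(-1.90) = 1.26 × 10^-2 M = x
Ka = 10^(−3.49) = 3.24 × 10^-4
Ka = x²/(C₀ − x) ⇒ C₀ = x + x²/Ka
C₀ = 1.26 × 10^-2 + (1.26 × 10^-2)²/(3.24 × 10^-4) = 5.03 × 10^-1 M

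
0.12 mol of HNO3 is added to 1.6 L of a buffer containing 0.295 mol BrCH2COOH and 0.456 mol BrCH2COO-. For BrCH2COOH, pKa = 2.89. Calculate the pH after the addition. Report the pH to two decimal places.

pH = 2.80

Added H+ converts BrCH2COO- to BrCH2COOH: BrCH2COOH → 0.415 mol, BrCH2COO- → 0.336 mol.
pH = pKa + log(n_BrCH2COO-/n_BrCH2COOH) = 2.89 + log(0.336/0.415) = 2.89 + (-0.092)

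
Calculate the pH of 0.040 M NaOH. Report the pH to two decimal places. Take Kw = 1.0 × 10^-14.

NaOH is a strong base; [OH-] = 0.04 M.
pOH = -log(0.04) = 1.40
pH = 14.00 - 1.40 = 12.60

pH = 12.60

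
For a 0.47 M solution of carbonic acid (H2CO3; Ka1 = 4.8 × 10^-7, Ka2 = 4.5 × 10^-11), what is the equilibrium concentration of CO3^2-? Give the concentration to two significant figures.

4.5 × 10^-11 M

First ionization gives [H+] ≈ [HCO3-] = 4.75 × 10^-4 M.
Second step: Ka2 = [H+][CO3^2-]/[HCO3-] ≈ [CO3^2-] (since [H+] ≈ [HCO3-]).
So [CO3^2-] ≈ Ka2.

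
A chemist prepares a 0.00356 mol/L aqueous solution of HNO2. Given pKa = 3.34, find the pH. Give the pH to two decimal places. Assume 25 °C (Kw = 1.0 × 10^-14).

HNO2 ⇌ NO2- + H+
Ka = 10^(−3.34) = 4.57 × 10^-4
Let x = [H+] at equilibrium. Ka = x²/(0.00356 − x).
Here C₀/Ka ≈ 7.79, so the small-x approximation fails. Use the quadratic:
x = [−0.000457 + √(0.000457² + 6.51e-06)]/2 = 1.07 × 10^-3 M
pH = −log(1.07 × 10^-3) = 2.97

pH = 2.97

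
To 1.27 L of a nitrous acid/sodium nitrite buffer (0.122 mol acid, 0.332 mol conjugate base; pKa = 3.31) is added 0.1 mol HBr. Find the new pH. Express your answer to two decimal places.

pH = 3.33

After neutralization: n(HNO2) = 0.222 mol, n(NO2-) = 0.232 mol.
pH = pKa + log(n_NO2-/n_HNO2) = 3.31 + log(0.232/0.222) = 3.31 + (+0.019)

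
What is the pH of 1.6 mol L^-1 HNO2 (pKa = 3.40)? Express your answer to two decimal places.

HNO2 ⇌ NO2- + H+
Ka = 10^(−3.40) = 3.98 × 10^-4
From the ICE table, Ka = [H+]²/(1.6 − [H+]) = 3.98 × 10^-4.
Assume [H+] ≪ 1.6: [H+] ≈ √(3.98 × 10^-4 × 1.6) = 2.52 × 10^-2 M
pH = −log[H+] = −log(2.52 × 10^-2) = 1.60

pH = 1.60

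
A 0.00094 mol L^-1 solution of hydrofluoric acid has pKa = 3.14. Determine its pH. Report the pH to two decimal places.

HF ⇌ F- + H+
Ka = 10^(−3.14) = 7.24 × 10^-4
Ka = x²/(0.00094 − x) = 7.24 × 10^-4
x is not negligible relative to C₀; solve x² + 0.000724·x − 6.81e-07 = 0.
x = [−0.000724 + √(0.000724² + 2.72e-06)]/2 = 5.39 × 10^-4 M
pH = −log(5.39 × 10^-4) = 3.27

pH = 3.27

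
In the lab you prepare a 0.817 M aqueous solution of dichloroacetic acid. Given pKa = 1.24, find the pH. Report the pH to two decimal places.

Cl2CHCOOH ⇌ Cl2CHCOO- + H+
Ka = 10^(−1.24) = 5.75 × 10^-2
Ka = [H+]²/(0.817 − [H+]) = 5.75 × 10^-2
The 5% rule fails; solving [H+]² + Ka·[H+] − Ka·C₀ = 0 exactly:
[H+] = (−Ka + √(Ka² + 4·Ka·C₀))/2 = 1.90 × 10^-1 M
pH = −log[H+] = −log(1.90 × 10^-1) = 0.72

pH = 0.72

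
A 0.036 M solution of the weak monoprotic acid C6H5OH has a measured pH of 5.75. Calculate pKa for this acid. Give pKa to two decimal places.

pKa = 10.06

[H+] = 10^(-5.75) = 1.78 × 10^-6 M
At equilibrium [HA] = 0.036 − 1.78 × 10^-6 = 3.60 × 10^-2 M
Ka = [H+][A-]/[HA] = (1.78 × 10^-6)² / 3.60 × 10^-2 = 8.80 × 10^-11
pKa = -log(8.80 × 10^-11) = 10.06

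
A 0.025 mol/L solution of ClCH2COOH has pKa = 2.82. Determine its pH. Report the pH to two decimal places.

pH = 2.26

ClCH2COOH ⇌ ClCH2COO- + H+
Ka = 10^(−2.82) = 1.51 × 10^-3
From the ICE table, Ka = [H+]²/(0.025 − [H+]) = 1.51 × 10^-3.
Here C₀/Ka ≈ 16.6, so the small-[H+] approximation fails. Use the quadratic:
[H+] = [−0.00151 + √(0.00151² + 0.000151)]/2 = 5.44 × 10^-3 M
pH = −log(5.44 × 10^-3) = 2.26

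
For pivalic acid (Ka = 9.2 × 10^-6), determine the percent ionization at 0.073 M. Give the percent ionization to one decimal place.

1.1%

(CH3)3CCOOH ⇌ (CH3)3CCOO- + H+; let x = [H+] at equilibrium.
x ≈ √(Ka·C₀) = √(9.2 × 10^-6 × 0.073) = 8.20 × 10^-4 M
Fraction ionized = 8.20 × 10^-4 / 0.073 = 0.0112 → 1.1%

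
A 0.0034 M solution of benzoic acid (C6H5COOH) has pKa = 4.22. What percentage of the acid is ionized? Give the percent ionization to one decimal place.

12.5%

C6H5COOH ⇌ C6H5COO- + H+; let x = [H+] at equilibrium.
Ka = 10^(−4.22) = 6.03 × 10^-5
Ka = x²/(C₀ − x); solving the quadratic gives x = 4.24 × 10^-4 M.
% ionization = x/C₀ × 100% = 4.24 × 10^-4/0.0034 × 100% = 12.5%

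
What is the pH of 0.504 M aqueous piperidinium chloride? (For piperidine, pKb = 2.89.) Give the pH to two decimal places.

C5H10NH2+ is the conjugate acid of the weak base C5H10NH.
Kb = 10^(−2.89) = 1.29 × 10^-3
Ka = Kw/Kb = 1.0×10^-14 / 1.29 × 10^-3 = 7.75 × 10^-12
Ka = x²/(0.504 − x) = 7.75 × 10^-12
Neglecting x in the denominator: x = √(7.75 × 10^-12 × 0.504) = 1.98 × 10^-6 M
pH = −log(1.98 × 10^-6) = 5.70

pH = 5.70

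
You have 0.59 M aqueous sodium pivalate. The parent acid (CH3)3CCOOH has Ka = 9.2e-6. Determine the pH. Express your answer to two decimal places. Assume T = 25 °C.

pH = 9.40

(CH3)3CCOO- is the conjugate base of the weak acid (CH3)3CCOOH.
Kb = Kw/Ka = 1.0×10^-14 / 9.2 × 10^-6 = 1.09 × 10^-9
From the ICE table, Kb = x²/(0.59 − x) = 1.09 × 10^-9.
Assume x ≪ 0.59: x ≈ √(1.09 × 10^-9 × 0.59) = 2.54 × 10^-5 M
(x/C₀ = 0.0043% < 5%, so the approximation holds.)
pOH = −log(2.54 × 10^-5) = 4.60; pH = 14.00 − 4.60 = 9.40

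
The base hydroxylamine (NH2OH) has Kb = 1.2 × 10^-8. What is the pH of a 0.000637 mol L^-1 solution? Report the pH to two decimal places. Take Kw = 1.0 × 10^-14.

pH = 8.44

NH2OH + H2O ⇌ NH3OH+ + OH-
From the ICE table, Kb = x²/(0.000637 − x) = 1.2 × 10^-8.
Neglecting x in the denominator: x = √(1.2 × 10^-8 × 0.000637) = 2.76 × 10^-6 M
pOH = −log(2.76 × 10^-6) = 5.56; pH = 14.00 − 5.56 = 8.44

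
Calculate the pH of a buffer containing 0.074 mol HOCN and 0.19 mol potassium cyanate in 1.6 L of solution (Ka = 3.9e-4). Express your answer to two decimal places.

pKa = −log(3.9 × 10^-4) = 3.409
pH = pKa + log([A⁻]/[HA]) = 3.409 + log(0.19/0.074)
pH = 3.409 + (+0.410) = 3.82

pH = 3.82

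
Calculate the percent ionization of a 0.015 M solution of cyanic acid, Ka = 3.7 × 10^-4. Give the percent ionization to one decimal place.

14.5%

HOCN ⇌ OCN- + H+; let x = [H+] at equilibrium.
Solve x² + 0.00037x − 5.55e-06 = 0 → x = 2.18 × 10^-3 M
% ionization = x/C₀ × 100% = 2.18 × 10^-3/0.015 × 100% = 14.5%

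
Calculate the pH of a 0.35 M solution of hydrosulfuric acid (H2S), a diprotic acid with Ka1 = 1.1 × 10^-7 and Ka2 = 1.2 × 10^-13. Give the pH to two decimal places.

Since Ka1 ≫ Ka2, the first ionization dominates [H+].
Ka1 = x²/(0.35 − x) = 1.1 × 10^-7
x ≈ √(1.1 × 10^-7 × 0.35) = 1.96 × 10^-4 M
pH = −log(1.96 × 10^-4) = 3.71

pH = 3.71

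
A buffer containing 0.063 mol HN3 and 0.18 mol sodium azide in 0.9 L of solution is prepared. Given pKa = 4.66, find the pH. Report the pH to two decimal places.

pH = 5.12

Henderson–Hasselbalch: pH = pKa + log([N3-]/[HN3]) = 4.66 + log(0.18/0.063)
pH = 4.66 + (+0.456) = 5.12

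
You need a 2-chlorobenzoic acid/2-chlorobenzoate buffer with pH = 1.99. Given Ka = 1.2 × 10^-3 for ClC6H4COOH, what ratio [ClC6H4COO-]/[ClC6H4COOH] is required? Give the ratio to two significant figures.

ratio = 0.12

pKa = -log(1.2 × 10^-3) = 2.921
pH = pKa + log(r) ⇒ log(r) = 1.99 − 2.921 = -0.931
r = [ClC6H4COO-]/[ClC6H4COOH] = 10^(-0.931) = 0.117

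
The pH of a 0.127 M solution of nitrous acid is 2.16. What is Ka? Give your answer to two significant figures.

[H+] = 10^(-2.16) = 6.92 × 10^-3 M
At equilibrium [HA] = 0.127 − 6.92 × 10^-3 = 1.20 × 10^-1 M
Ka = [H+][A-]/[HA] = (6.92 × 10^-3)² / 1.20 × 10^-1 = 4.0 × 10^-4

Ka = 4.0 × 10^-4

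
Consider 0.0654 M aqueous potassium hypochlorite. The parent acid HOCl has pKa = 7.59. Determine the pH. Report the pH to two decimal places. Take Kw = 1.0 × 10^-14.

OCl- is the conjugate base of the weak acid HOCl.
Ka = 10^(−7.59) = 2.57 × 10^-8
Kb = Kw/Ka = 1.0×10^-14 / 2.57 × 10^-8 = 3.89 × 10^-7
Kb = [OH-]²/(0.0654 − [OH-]) = 3.89 × 10^-7
Neglecting [OH-] in the denominator: [OH-] = √(3.89 × 10^-7 × 0.0654) = 1.60 × 10^-4 M
Check: 0.24% ionized — well under 5%, approximation valid.
pOH = 3.80, so pH = 14.00 − pOH = 10.20

pH = 10.20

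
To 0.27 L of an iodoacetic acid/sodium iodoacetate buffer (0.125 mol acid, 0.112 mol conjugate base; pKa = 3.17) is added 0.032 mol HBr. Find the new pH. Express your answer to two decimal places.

pH = 2.88

After neutralization: n(ICH2COOH) = 0.157 mol, n(ICH2COO-) = 0.08 mol.
pH = pKa + log(n_ICH2COO-/n_ICH2COOH) = 3.17 + log(0.08/0.157) = 3.17 + (-0.293)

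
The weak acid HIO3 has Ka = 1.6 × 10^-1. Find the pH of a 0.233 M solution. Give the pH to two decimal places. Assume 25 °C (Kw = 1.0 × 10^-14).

pH = 0.89

HIO3 ⇌ IO3- + H+
Ka = x²/(0.233 − x) = 1.6 × 10^-1
Here C₀/Ka ≈ 1.46, so the small-x approximation fails. Use the quadratic:
x = (−Ka + √(Ka² + 4·Ka·C₀))/2 = 1.29 × 10^-1 M
pH = −log[H+] = −log(1.29 × 10^-1) = 0.89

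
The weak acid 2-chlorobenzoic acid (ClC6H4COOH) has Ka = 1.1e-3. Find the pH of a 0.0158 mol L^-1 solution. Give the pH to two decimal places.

ClC6H4COOH ⇌ ClC6H4COO- + H+
Let x = [H+] at equilibrium. Ka = x²/(0.0158 − x).
x is not negligible relative to C₀; solve x² + 0.0011·x − 1.74e-05 = 0.
x = [−0.0011 + √(0.0011² + 6.95e-05)]/2 = 3.66 × 10^-3 M
pH = −log(3.66 × 10^-3) = 2.44

pH = 2.44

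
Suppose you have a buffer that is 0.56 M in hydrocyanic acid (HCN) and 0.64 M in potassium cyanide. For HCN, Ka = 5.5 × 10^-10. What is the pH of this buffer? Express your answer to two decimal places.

pH = 9.32

pKa = −log(5.5 × 10^-10) = 9.260
pH = pKa + log([A⁻]/[HA]) = 9.260 + log(0.64/0.56)
pH = 9.260 + (+0.058) = 9.32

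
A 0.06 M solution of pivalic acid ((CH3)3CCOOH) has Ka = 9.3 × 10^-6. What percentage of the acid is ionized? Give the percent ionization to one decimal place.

(CH3)3CCOOH ⇌ (CH3)3CCOO- + H+; let x = [H+] at equilibrium.
x ≈ √(Ka·C₀) = √(9.3 × 10^-6 × 0.06) = 7.47 × 10^-4 M
% ionization = x/C₀ × 100% = 7.47 × 10^-4/0.06 × 100% = 1.2%

1.2%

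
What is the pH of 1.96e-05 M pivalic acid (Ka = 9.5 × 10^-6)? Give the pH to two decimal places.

(CH3)3CCOOH ⇌ (CH3)3CCOO- + H+
From the ICE table, Ka = [H+]²/(1.96e-05 − [H+]) = 9.5 × 10^-6.
Here C₀/Ka ≈ 2.06, so the small-[H+] approximation fails. Use the quadratic:
[H+] = (−Ka + √(Ka² + 4·Ka·C₀))/2 = 9.70 × 10^-6 M
pH = −log[H+] = −log(9.70 × 10^-6) = 5.01

pH = 5.01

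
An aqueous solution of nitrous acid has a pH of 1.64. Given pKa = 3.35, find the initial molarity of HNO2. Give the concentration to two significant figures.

[H+] = 10^(-1.64) = 2.29 × 10^-2 M = x
Ka = 10^(−3.35) = 4.47 × 10^-4
Ka = x²/(C₀ − x) ⇒ C₀ = x + x²/Ka
C₀ = 2.29 × 10^-2 + (2.29 × 10^-2)²/(4.47 × 10^-4) = 1.20 M

C₀ = 1.2 M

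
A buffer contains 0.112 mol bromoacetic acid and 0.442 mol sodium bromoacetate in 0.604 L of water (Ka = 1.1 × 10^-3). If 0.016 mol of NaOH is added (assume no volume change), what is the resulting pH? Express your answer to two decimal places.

After neutralization: n(BrCH2COOH) = 0.096 mol, n(BrCH2COO-) = 0.458 mol.
pKa = −log(1.1 × 10^-3) = 2.959
Henderson–Hasselbalch with mole ratio 0.458/0.096: pH = 2.959 + (+0.679)

pH = 3.64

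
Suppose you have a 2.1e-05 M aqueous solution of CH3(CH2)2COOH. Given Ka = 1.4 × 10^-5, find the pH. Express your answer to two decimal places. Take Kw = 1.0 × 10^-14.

pH = 4.94

CH3(CH2)2COOH ⇌ CH3(CH2)2COO- + H+
From the ICE table, Ka = [H+]²/(2.1e-05 − [H+]) = 1.4 × 10^-5.
Here C₀/Ka ≈ 1.5, so the small-[H+] approximation fails. Use the quadratic:
[H+] = [−1.4e-05 + √(1.4e-05² + 1.18e-09)]/2 = 1.15 × 10^-5 M
pH = −log(1.15 × 10^-5) = 4.94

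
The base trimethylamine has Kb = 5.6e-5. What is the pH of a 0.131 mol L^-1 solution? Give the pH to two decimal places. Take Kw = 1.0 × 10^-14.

pH = 11.43

(CH3)3N + H2O ⇌ (CH3)3NH+ + OH-
Kb = [OH-]²/(0.131 − [OH-]) = 5.6 × 10^-5
Neglecting [OH-] in the denominator: [OH-] = √(5.6 × 10^-5 × 0.131) = 2.71 × 10^-3 M
pOH = 2.57, so pH = 14.00 − pOH = 11.43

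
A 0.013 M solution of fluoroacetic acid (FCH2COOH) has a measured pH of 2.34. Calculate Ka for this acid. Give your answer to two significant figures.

Ka = 2.5 × 10^-3

[H+] = 10^(-2.34) = 4.57 × 10^-3 M
At equilibrium [HA] = 0.013 − 4.57 × 10^-3 = 8.43 × 10^-3 M
Ka = [H+][A-]/[HA] = (4.57 × 10^-3)² / 8.43 × 10^-3 = 2.5 × 10^-3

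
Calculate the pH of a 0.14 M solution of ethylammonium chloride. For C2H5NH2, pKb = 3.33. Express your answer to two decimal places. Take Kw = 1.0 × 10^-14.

C2H5NH3+ is the conjugate acid of the weak base C2H5NH2.
Kb = 10^(−3.33) = 4.68 × 10^-4
Ka = Kw/Kb = 1.0×10^-14 / 4.68 × 10^-4 = 2.14 × 10^-11
Let x = [H+] at equilibrium. Ka = x²/(0.14 − x).
Since Ka ≪ C₀, x ≈ √(Ka·C₀) = 1.73 × 10^-6 M.
(x/C₀ = 0.0012% < 5%, so the approximation holds.)
pH = −log(1.73 × 10^-6) = 5.76

pH = 5.76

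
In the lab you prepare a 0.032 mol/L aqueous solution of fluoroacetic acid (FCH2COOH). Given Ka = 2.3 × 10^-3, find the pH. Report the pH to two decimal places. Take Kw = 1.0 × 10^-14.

FCH2COOH ⇌ FCH2COO- + H+
Ka = [H+]²/(0.032 − [H+]) = 2.3 × 10^-3
[H+] is not negligible relative to C₀; solve [H+]² + 0.0023·[H+] − 7.36e-05 = 0.
[H+] = [−0.0023 + √(0.0023² + 0.000294)]/2 = 7.51 × 10^-3 M
pH = −log[H+] = −log(7.51 × 10^-3) = 2.12

pH = 2.12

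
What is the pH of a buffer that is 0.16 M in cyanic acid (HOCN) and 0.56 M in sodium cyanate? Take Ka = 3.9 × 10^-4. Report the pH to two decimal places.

pH = 3.95

pKa = −log(3.9 × 10^-4) = 3.409
pH = pKa + log([A⁻]/[HA]) = 3.409 + log(0.56/0.16)
pH = 3.409 + (+0.544) = 3.95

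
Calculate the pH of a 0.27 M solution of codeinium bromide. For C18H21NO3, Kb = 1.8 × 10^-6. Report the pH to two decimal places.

pH = 4.41

C18H22NO3+ is the conjugate acid of the weak base C18H21NO3.
Ka = Kw/Kb = 1.0×10^-14 / 1.8 × 10^-6 = 5.56 × 10^-9
Ka = x²/(0.27 − x) = 5.56 × 10^-9
Since Ka ≪ C₀, x ≈ √(Ka·C₀) = 3.87 × 10^-5 M.
Check: 0.014% ionized — well under 5%, approximation valid.
pH = −log(3.87 × 10^-5) = 4.41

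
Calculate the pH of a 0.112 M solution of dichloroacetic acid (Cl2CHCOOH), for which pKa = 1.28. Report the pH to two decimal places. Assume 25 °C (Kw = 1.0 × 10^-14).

pH = 1.26

Cl2CHCOOH ⇌ Cl2CHCOO- + H+
Ka = 10^(−1.28) = 5.25 × 10^-2
From the ICE table, Ka = x²/(0.112 − x) = 5.25 × 10^-2.
The 5% rule fails; solving x² + Ka·x − Ka·C₀ = 0 exactly:
x = [−0.0525 + √(0.0525² + 0.0235)]/2 = 5.48 × 10^-2 M
pH = −log(5.48 × 10^-2) = 1.26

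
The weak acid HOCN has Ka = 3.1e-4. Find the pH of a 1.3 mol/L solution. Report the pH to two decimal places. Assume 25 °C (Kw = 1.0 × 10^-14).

HOCN ⇌ OCN- + H+
Ka = [H+]²/(1.3 − [H+]) = 3.1 × 10^-4
Since Ka ≪ C₀, [H+] ≈ √(Ka·C₀) = 2.01 × 10^-2 M.
Check: 1.5% ionized — well under 5%, approximation valid.
pH = −log[H+] = −log(2.01 × 10^-2) = 1.70

pH = 1.70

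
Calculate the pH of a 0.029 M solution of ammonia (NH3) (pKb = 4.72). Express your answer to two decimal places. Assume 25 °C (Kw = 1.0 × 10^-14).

pH = 10.87

NH3 + H2O ⇌ NH4+ + OH-
Kb = 10^(−4.72) = 1.91 × 10^-5
Kb = x²/(0.029 − x) = 1.91 × 10^-5
Assume x ≪ 0.029: x ≈ √(1.91 × 10^-5 × 0.029) = 7.44 × 10^-4 M
(x/C₀ = 2.6% < 5%, so the approximation holds.)
pOH = −log(7.44 × 10^-4) = 3.13; pH = 14.00 − 3.13 = 10.87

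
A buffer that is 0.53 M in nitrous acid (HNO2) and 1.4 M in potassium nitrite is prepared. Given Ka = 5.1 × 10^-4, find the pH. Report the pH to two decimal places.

pH = 3.71

pKa = −log(5.1 × 10^-4) = 3.292
Using pH = pKa + log([base]/[acid]) with [base]/[acid] = 1.4/0.53:
pH = 3.292 + (+0.422) = 3.71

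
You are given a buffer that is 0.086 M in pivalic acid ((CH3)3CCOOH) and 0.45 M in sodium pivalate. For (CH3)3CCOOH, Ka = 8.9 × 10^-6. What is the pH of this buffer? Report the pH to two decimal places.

pH = 5.77

pKa = −log(8.9 × 10^-6) = 5.051
pH = pKa + log([A⁻]/[HA]) = 5.051 + log(0.45/0.086)
pH = 5.051 + (+0.719) = 5.77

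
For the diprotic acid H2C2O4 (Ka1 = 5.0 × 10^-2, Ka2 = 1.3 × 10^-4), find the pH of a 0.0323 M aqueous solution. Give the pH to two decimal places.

Since Ka1 ≫ Ka2, the first ionization dominates [H+].
Ka1 = x²/(0.0323 − x) = 5.0 × 10^-2
Solving the quadratic: x = (−Ka1 + √(Ka1² + 4·Ka1·C₀))/2 = 2.23 × 10^-2 M
pH = −log(2.23 × 10^-2) = 1.65

pH = 1.65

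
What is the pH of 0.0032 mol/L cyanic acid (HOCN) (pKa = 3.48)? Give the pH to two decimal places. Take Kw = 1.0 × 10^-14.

HOCN ⇌ OCN- + H+
Ka = 10^(−3.48) = 3.31 × 10^-4
Ka = [H+]²/(0.0032 − [H+]) = 3.31 × 10^-4
The 5% rule fails; solving [H+]² + Ka·[H+] − Ka·C₀ = 0 exactly:
[H+] = [−0.000331 + √(0.000331² + 4.24e-06)]/2 = 8.77 × 10^-4 M
pH = −log(8.77 × 10^-4) = 3.06

pH = 3.06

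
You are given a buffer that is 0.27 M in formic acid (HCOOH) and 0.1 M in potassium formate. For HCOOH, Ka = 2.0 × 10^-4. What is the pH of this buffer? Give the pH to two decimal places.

pH = 3.27

pKa = −log(2.0 × 10^-4) = 3.699
Using pH = pKa + log([base]/[acid]) with [base]/[acid] = 0.1/0.27:
pH = 3.699 + (-0.431) = 3.27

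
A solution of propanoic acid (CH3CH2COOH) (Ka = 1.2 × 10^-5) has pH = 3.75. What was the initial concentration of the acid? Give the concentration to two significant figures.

[H+] = 10^(-3.75) = 1.78 × 10^-4 M = x
Ka = x²/(C₀ − x) ⇒ C₀ = x + x²/Ka
C₀ = 1.78 × 10^-4 + (1.78 × 10^-4)²/(1.2 × 10^-5) = 2.82 × 10^-3 M

C₀ = 2.8 × 10^-3 M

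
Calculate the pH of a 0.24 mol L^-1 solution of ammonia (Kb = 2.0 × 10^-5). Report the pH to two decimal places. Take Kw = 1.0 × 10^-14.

pH = 11.34

NH3 + H2O ⇌ NH4+ + OH-
Kb = [OH-]²/(0.24 − [OH-]) = 2.0 × 10^-5
Since Kb ≪ C₀, [OH-] ≈ √(Kb·C₀) = 2.19 × 10^-3 M.
Check: 0.91% ionized — well under 5%, approximation valid.
pOH = 2.66, so pH = 14.00 − pOH = 11.34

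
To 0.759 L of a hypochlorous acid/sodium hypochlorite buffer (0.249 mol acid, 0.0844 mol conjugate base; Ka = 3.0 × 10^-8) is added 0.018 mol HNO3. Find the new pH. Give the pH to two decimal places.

pH = 6.92

After neutralization: n(HOCl) = 0.267 mol, n(OCl-) = 0.0664 mol.
pKa = −log(3.0 × 10^-8) = 7.523
Henderson–Hasselbalch with mole ratio 0.0664/0.267: pH = 7.523 + (-0.604)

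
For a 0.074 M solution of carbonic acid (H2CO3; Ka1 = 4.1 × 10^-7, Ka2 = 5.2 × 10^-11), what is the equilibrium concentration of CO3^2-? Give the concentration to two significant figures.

5.2 × 10^-11 M

First ionization gives [H+] ≈ [HCO3-] = 1.74 × 10^-4 M.
Second step: Ka2 = [H+][CO3^2-]/[HCO3-] ≈ [CO3^2-] (since [H+] ≈ [HCO3-]).
So [CO3^2-] ≈ Ka2.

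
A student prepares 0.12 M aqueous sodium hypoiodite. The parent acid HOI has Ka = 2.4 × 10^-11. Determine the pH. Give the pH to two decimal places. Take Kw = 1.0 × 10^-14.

OI- is the conjugate base of the weak acid HOI.
Kb = Kw/Ka = 1.0×10^-14 / 2.4 × 10^-11 = 4.17 × 10^-4
Kb = [OH-]²/(0.12 − [OH-]) = 4.17 × 10^-4
[OH-] is not negligible relative to C₀; solve [OH-]² + 0.000417·[OH-] − 5e-05 = 0.
[OH-] = [−0.000417 + √(0.000417² + 0.0002)]/2 = 6.87 × 10^-3 M
pOH = −log(6.87 × 10^-3) = 2.16; pH = 14.00 − 2.16 = 11.84

pH = 11.84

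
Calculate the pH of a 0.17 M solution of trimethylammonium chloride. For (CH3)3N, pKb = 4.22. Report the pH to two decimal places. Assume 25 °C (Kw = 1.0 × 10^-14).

(CH3)3NH+ is the conjugate acid of the weak base (CH3)3N.
Kb = 10^(−4.22) = 6.03 × 10^-5
Ka = Kw/Kb = 1.0×10^-14 / 6.03 × 10^-5 = 1.66 × 10^-10
From the ICE table, Ka = [H+]²/(0.17 − [H+]) = 1.66 × 10^-10.
Neglecting [H+] in the denominator: [H+] = √(1.66 × 10^-10 × 0.17) = 5.31 × 10^-6 M
([H+]/C₀ = 0.0031% < 5%, so the approximation holds.)
pH = −log(5.31 × 10^-6) = 5.27

pH = 5.27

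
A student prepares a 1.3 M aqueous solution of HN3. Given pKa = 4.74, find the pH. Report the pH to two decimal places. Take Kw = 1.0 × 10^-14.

pH = 2.31

HN3 ⇌ N3- + H+
Ka = 10^(−4.74) = 1.82 × 10^-5
Let x = [H+] at equilibrium. Ka = x²/(1.3 − x).
Neglecting x in the denominator: x = √(1.82 × 10^-5 × 1.3) = 4.86 × 10^-3 M
(x/C₀ = 0.37% < 5%, so the approximation holds.)
pH = −log[H+] = −log(4.86 × 10^-3) = 2.31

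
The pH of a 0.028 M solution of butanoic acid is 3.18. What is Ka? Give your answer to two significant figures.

[H+] = 10^(-3.18) = 6.61 × 10^-4 M
At equilibrium [HA] = 0.028 − 6.61 × 10^-4 = 2.73 × 10^-2 M
Ka = [H+][A-]/[HA] = (6.61 × 10^-4)² / 2.73 × 10^-2 = 1.6 × 10^-5

Ka = 1.6 × 10^-5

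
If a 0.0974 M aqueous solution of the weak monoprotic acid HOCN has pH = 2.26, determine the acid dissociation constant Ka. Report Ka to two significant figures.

Ka = 3.3 × 10^-4

[H+] = 10^(-2.26) = 5.50 × 10^-3 M
At equilibrium [HA] = 0.0974 − 5.50 × 10^-3 = 9.19 × 10^-2 M
Ka = [H+][A-]/[HA] = (5.50 × 10^-3)² / 9.19 × 10^-2 = 3.3 × 10^-4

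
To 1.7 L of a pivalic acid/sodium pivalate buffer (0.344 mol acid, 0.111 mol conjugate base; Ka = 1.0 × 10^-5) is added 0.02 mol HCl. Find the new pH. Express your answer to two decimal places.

Added H+ converts (CH3)3CCOO- to (CH3)3CCOOH: (CH3)3CCOOH → 0.364 mol, (CH3)3CCOO- → 0.091 mol.
pKa = −log(1.0 × 10^-5) = 5.000
pH = pKa + log([A⁻]/[HA]) = 5.000 + log(0.091/0.364) = 5.000 -0.602

pH = 4.40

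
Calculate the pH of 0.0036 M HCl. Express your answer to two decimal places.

pH = 2.44

HCl is a strong acid and dissociates completely, so [H+] = 0.0036 M.
pH = -log(0.0036) = 2.44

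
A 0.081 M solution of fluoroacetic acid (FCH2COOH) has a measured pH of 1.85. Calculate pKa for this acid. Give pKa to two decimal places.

pKa = 2.53

[H+] = 10^(-1.85) = 1.41 × 10^-2 M
At equilibrium [HA] = 0.081 − 1.41 × 10^-2 = 6.69 × 10^-2 M
Ka = [H+][A-]/[HA] = (1.41 × 10^-2)² / 6.69 × 10^-2 = 2.97 × 10^-3
pKa = -log(2.97 × 10^-3) = 2.53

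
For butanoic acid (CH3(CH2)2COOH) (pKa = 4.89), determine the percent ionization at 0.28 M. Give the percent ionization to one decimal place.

CH3(CH2)2COOH ⇌ CH3(CH2)2COO- + H+; let x = [H+] at equilibrium.
Ka = 10^(−4.89) = 1.29 × 10^-5
x ≈ √(Ka·C₀) = √(1.29 × 10^-5 × 0.28) = 1.90 × 10^-3 M
% ionization = x/C₀ × 100% = 1.90 × 10^-3/0.28 × 100% = 0.7%

0.7%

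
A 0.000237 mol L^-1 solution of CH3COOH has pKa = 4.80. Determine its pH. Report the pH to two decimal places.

CH3COOH ⇌ CH3COO- + H+
Ka = 10^(−4.80) = 1.58 × 10^-5
Ka = [H+]²/(0.000237 − [H+]) = 1.58 × 10^-5
The 5% rule fails; solving [H+]² + Ka·[H+] − Ka·C₀ = 0 exactly:
[H+] = [−1.58e-05 + √(1.58e-05² + 1.5e-08)]/2 = 5.38 × 10^-5 M
pH = −log[H+] = −log(5.38 × 10^-5) = 4.27

pH = 4.27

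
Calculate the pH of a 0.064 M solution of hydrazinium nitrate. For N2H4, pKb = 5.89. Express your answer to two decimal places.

pH = 4.65

N2H5+ is the conjugate acid of the weak base N2H4.
Kb = 10^(−5.89) = 1.29 × 10^-6
Ka = Kw/Kb = 1.0×10^-14 / 1.29 × 10^-6 = 7.75 × 10^-9
Ka = x²/(0.064 − x) = 7.75 × 10^-9
Assume x ≪ 0.064: x ≈ √(7.75 × 10^-9 × 0.064) = 2.23 × 10^-5 M
pH = −log(2.23 × 10^-5) = 4.65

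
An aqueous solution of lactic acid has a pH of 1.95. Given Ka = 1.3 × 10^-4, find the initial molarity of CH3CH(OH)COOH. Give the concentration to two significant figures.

C₀ = 9.8 × 10^-1 M

[H+] = 10^(-1.95) = 1.12 × 10^-2 M = x
Ka = x²/(C₀ − x) ⇒ C₀ = x + x²/Ka
C₀ = 1.12 × 10^-2 + (1.12 × 10^-2)²/(1.3 × 10^-4) = 9.76 × 10^-1 M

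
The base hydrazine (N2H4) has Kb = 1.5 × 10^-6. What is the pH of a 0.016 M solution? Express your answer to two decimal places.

pH = 10.19

N2H4 + H2O ⇌ N2H5+ + OH-
From the ICE table, Kb = x²/(0.016 − x) = 1.5 × 10^-6.
Assume x ≪ 0.016: x ≈ √(1.5 × 10^-6 × 0.016) = 1.55 × 10^-4 M
Check: 0.97% ionized — well under 5%, approximation valid.
pOH = 3.81, so pH = 14.00 − pOH = 10.19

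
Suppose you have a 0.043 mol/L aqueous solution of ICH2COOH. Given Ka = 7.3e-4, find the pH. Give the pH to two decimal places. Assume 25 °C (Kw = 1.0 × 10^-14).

pH = 2.28

ICH2COOH ⇌ ICH2COO- + H+
From the ICE table, Ka = [H+]²/(0.043 − [H+]) = 7.3 × 10^-4.
The 5% rule fails; solving [H+]² + Ka·[H+] − Ka·C₀ = 0 exactly:
[H+] = [−0.00073 + √(0.00073² + 0.000126)]/2 = 5.25 × 10^-3 M
pH = −log(5.25 × 10^-3) = 2.28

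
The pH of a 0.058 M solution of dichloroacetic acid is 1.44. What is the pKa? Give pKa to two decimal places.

pKa = 1.22

[H+] = 10^(-1.44) = 3.63 × 10^-2 M
At equilibrium [HA] = 0.058 − 3.63 × 10^-2 = 2.17 × 10^-2 M
Ka = [H+][A-]/[HA] = (3.63 × 10^-2)² / 2.17 × 10^-2 = 6.07 × 10^-2
pKa = -log(6.07 × 10^-2) = 1.22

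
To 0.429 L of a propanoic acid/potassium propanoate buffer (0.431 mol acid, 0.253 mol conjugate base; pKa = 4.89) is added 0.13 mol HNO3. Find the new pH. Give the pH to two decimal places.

pH = 4.23

Added H+ converts CH3CH2COO- to CH3CH2COOH: CH3CH2COOH → 0.561 mol, CH3CH2COO- → 0.123 mol.
Henderson–Hasselbalch with mole ratio 0.123/0.561: pH = 4.89 + (-0.659)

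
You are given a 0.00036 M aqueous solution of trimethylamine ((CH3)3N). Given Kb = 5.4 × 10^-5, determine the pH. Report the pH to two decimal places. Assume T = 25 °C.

pH = 10.06

(CH3)3N + H2O ⇌ (CH3)3NH+ + OH-
From the ICE table, Kb = x²/(0.00036 − x) = 5.4 × 10^-5.
x is not negligible relative to C₀; solve x² + 5.4e-05·x − 1.94e-08 = 0.
x = (−Kb + √(Kb² + 4·Kb·C₀))/2 = 1.15 × 10^-4 M
pOH = 3.94, so pH = 14.00 − pOH = 10.06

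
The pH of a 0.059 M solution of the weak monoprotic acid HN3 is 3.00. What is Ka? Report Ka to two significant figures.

[H+] = 10^(-3.00) = 1.00 × 10^-3 M
At equilibrium [HA] = 0.059 − 1.00 × 10^-3 = 5.80 × 10^-2 M
Ka = [H+][A-]/[HA] = (1.00 × 10^-3)² / 5.80 × 10^-2 = 1.7 × 10^-5

Ka = 1.7 × 10^-5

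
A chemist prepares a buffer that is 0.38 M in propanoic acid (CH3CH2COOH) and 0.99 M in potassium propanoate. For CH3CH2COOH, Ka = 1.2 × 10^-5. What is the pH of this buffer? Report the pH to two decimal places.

pH = 5.34

pKa = −log(1.2 × 10^-5) = 4.921
Henderson–Hasselbalch: pH = pKa + log([CH3CH2COO-]/[CH3CH2COOH]) = 4.921 + log(0.99/0.38)
pH = 4.921 + (+0.416) = 5.34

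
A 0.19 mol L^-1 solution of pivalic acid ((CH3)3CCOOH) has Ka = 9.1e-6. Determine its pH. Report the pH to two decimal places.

(CH3)3CCOOH ⇌ (CH3)3CCOO- + H+
From the ICE table, Ka = x²/(0.19 − x) = 9.1 × 10^-6.
Neglecting x in the denominator: x = √(9.1 × 10^-6 × 0.19) = 1.31 × 10^-3 M
(x/C₀ = 0.69% < 5%, so the approximation holds.)
pH = −log[H+] = −log(1.31 × 10^-3) = 2.88

pH = 2.88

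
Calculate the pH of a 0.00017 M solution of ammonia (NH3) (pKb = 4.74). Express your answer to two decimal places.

NH3 + H2O ⇌ NH4+ + OH-
Kb = 10^(−4.74) = 1.82 × 10^-5
From the ICE table, Kb = x²/(0.00017 − x) = 1.82 × 10^-5.
The 5% rule fails; solving x² + Kb·x − Kb·C₀ = 0 exactly:
x = (−Kb + √(Kb² + 4·Kb·C₀))/2 = 4.73 × 10^-5 M
pOH = −log(4.73 × 10^-5) = 4.33; pH = 14.00 − 4.33 = 9.67

pH = 9.67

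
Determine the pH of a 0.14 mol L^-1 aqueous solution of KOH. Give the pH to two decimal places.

pH = 13.15

KOH is a strong base; [OH-] = 0.14 M.
pOH = -log(0.14) = 0.85
pH = 14.00 - 0.85 = 13.15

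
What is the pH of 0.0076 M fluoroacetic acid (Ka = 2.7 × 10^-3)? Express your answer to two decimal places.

pH = 2.47

FCH2COOH ⇌ FCH2COO- + H+
Ka = x²/(0.0076 − x) = 2.7 × 10^-3
x is not negligible relative to C₀; solve x² + 0.0027·x − 2.05e-05 = 0.
x = [−0.0027 + √(0.0027² + 8.21e-05)]/2 = 3.38 × 10^-3 M
pH = −log[H+] = −log(3.38 × 10^-3) = 2.47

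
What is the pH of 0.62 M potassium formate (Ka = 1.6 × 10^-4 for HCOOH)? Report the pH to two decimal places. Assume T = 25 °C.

pH = 8.79

HCOO- is the conjugate base of the weak acid HCOOH.
Kb = Kw/Ka = 1.0×10^-14 / 1.6 × 10^-4 = 6.25 × 10^-11
Let x = [OH-] at equilibrium. Kb = x²/(0.62 − x).
Assume x ≪ 0.62: x ≈ √(6.25 × 10^-11 × 0.62) = 6.22 × 10^-6 M
pOH = −log(6.22 × 10^-6) = 5.21; pH = 14.00 − 5.21 = 8.79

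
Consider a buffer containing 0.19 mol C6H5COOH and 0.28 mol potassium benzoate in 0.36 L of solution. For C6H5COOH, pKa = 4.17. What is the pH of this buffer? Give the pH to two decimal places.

pH = 4.34

Henderson–Hasselbalch: pH = pKa + log([C6H5COO-]/[C6H5COOH]) = 4.17 + log(0.28/0.19)
pH = 4.17 + (+0.168) = 4.34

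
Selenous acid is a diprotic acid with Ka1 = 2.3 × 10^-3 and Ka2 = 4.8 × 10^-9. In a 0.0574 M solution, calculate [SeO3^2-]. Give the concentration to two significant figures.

First ionization gives [H+] ≈ [HSeO3-] = 1.04 × 10^-2 M.
Second step: Ka2 = [H+][SeO3^2-]/[HSeO3-] ≈ [SeO3^2-] (since [H+] ≈ [HSeO3-]).
So [SeO3^2-] ≈ Ka2.

4.8 × 10^-9 M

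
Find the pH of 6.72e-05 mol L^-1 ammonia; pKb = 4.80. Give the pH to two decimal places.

NH3 + H2O ⇌ NH4+ + OH-
Kb = 10^(−4.80) = 1.58 × 10^-5
Kb = x²/(6.72e-05 − x) = 1.58 × 10^-5
x is not negligible relative to C₀; solve x² + 1.58e-05·x − 1.06e-09 = 0.
x = [−1.58e-05 + √(1.58e-05² + 4.25e-09)]/2 = 2.56 × 10^-5 M
pOH = −log(2.56 × 10^-5) = 4.59; pH = 14.00 − 4.59 = 9.41

pH = 9.41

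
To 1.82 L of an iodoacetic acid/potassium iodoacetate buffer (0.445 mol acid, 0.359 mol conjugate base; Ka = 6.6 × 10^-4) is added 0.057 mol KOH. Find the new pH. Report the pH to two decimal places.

OH- converts ICH2COOH to ICH2COO-: ICH2COOH → 0.388 mol, ICH2COO- → 0.416 mol.
pKa = −log(6.6 × 10^-4) = 3.180
Henderson–Hasselbalch with mole ratio 0.416/0.388: pH = 3.180 + (+0.030)

pH = 3.21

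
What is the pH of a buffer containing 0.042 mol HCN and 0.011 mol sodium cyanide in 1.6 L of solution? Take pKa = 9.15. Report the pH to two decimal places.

pH = 8.57

Using pH = pKa + log([base]/[acid]) with [base]/[acid] = 0.011/0.042:
pH = 9.15 + (-0.582) = 8.57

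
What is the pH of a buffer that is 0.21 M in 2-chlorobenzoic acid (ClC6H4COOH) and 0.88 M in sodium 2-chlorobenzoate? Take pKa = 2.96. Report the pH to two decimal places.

pH = 3.58

Using pH = pKa + log([base]/[acid]) with [base]/[acid] = 0.88/0.21:
pH = 2.96 + (+0.622) = 3.58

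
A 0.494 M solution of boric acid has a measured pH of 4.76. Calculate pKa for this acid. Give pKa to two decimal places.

pKa = 9.21

[H+] = 10^(-4.76) = 1.74 × 10^-5 M
At equilibrium [HA] = 0.494 − 1.74 × 10^-5 = 4.94 × 10^-1 M
Ka = [H+][A-]/[HA] = (1.74 × 10^-5)² / 4.94 × 10^-1 = 6.13 × 10^-10
pKa = -log(6.13 × 10^-10) = 9.21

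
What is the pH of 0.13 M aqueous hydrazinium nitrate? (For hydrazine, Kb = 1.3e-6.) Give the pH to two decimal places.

N2H5+ is the conjugate acid of the weak base N2H4.
Ka = Kw/Kb = 1.0×10^-14 / 1.3 × 10^-6 = 7.69 × 10^-9
Ka = x²/(0.13 − x) = 7.69 × 10^-9
Since Ka ≪ C₀, x ≈ √(Ka·C₀) = 3.16 × 10^-5 M.
pH = −log(3.16 × 10^-5) = 4.50

pH = 4.50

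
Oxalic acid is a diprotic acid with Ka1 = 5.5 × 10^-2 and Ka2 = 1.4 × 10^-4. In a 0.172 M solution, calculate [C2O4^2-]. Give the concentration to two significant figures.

1.4 × 10^-4 M

First ionization gives [H+] ≈ [HC2O4-] = 7.36 × 10^-2 M.
Second step: Ka2 = [H+][C2O4^2-]/[HC2O4-] ≈ [C2O4^2-] (since [H+] ≈ [HC2O4-]).
So [C2O4^2-] ≈ Ka2.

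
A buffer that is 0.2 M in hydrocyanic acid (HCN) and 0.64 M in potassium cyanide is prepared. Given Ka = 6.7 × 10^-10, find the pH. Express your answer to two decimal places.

pH = 9.68

pKa = −log(6.7 × 10^-10) = 9.174
Henderson–Hasselbalch: pH = pKa + log([CN-]/[HCN]) = 9.174 + log(0.64/0.2)
pH = 9.174 + (+0.505) = 9.68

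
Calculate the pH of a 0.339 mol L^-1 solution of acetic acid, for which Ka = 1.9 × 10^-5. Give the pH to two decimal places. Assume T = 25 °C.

pH = 2.60

CH3COOH ⇌ CH3COO- + H+
Ka = [H+]²/(0.339 − [H+]) = 1.9 × 10^-5
Neglecting [H+] in the denominator: [H+] = √(1.9 × 10^-5 × 0.339) = 2.54 × 10^-3 M
pH = −log(2.54 × 10^-3) = 2.60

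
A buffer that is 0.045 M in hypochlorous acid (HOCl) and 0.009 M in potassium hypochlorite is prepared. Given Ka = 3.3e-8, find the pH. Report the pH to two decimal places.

pKa = −log(3.3 × 10^-8) = 7.481
Using pH = pKa + log([base]/[acid]) with [base]/[acid] = 0.009/0.045:
pH = 7.481 + (-0.699) = 6.78

pH = 6.78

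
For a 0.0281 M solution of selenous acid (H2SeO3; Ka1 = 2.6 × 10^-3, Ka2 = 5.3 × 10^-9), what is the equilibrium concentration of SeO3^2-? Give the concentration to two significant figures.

5.3 × 10^-9 M

First ionization gives [H+] ≈ [HSeO3-] = 7.35 × 10^-3 M.
Second step: Ka2 = [H+][SeO3^2-]/[HSeO3-] ≈ [SeO3^2-] (since [H+] ≈ [HSeO3-]).
So [SeO3^2-] ≈ Ka2.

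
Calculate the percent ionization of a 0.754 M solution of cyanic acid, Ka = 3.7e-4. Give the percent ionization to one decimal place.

HOCN ⇌ OCN- + H+; let x = [H+] at equilibrium.
x ≈ √(Ka·C₀) = √(3.7 × 10^-4 × 0.754) = 1.67 × 10^-2 M
% ionization = x/C₀ × 100% = 1.67 × 10^-2/0.754 × 100% = 2.2%

2.2%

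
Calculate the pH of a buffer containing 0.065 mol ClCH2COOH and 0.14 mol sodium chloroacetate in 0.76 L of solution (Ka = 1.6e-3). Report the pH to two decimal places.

pKa = −log(1.6 × 10^-3) = 2.796
Henderson–Hasselbalch: pH = pKa + log([ClCH2COO-]/[ClCH2COOH]) = 2.796 + log(0.14/0.065)
pH = 2.796 + (+0.333) = 3.13

pH = 3.13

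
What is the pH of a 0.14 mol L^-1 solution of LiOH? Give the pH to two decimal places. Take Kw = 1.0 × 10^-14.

LiOH is a strong base; [OH-] = 0.14 M.
pOH = -log(0.14) = 0.85
pH = 14.00 - 0.85 = 13.15

pH = 13.15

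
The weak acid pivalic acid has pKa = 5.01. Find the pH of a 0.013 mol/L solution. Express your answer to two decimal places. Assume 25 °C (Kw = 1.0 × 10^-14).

pH = 3.45

(CH3)3CCOOH ⇌ (CH3)3CCOO- + H+
Ka = 10^(−5.01) = 9.77 × 10^-6
Ka = x²/(0.013 − x) = 9.77 × 10^-6
Since Ka ≪ C₀, x ≈ √(Ka·C₀) = 3.56 × 10^-4 M.
pH = −log(3.56 × 10^-4) = 3.45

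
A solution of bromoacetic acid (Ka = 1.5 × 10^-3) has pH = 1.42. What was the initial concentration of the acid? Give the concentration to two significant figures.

[H+] = 10^(-1.42) = 3.80 × 10^-2 M = x
Ka = x²/(C₀ − x) ⇒ C₀ = x + x²/Ka
C₀ = 3.80 × 10^-2 + (3.80 × 10^-2)²/(1.5 × 10^-3) = 1.00 M

C₀ = 1.0 M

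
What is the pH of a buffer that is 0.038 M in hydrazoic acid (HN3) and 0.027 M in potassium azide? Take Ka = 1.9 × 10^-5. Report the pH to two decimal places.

pKa = −log(1.9 × 10^-5) = 4.721
Using pH = pKa + log([base]/[acid]) with [base]/[acid] = 0.027/0.038:
pH = 4.721 + (-0.148) = 4.57

pH = 4.57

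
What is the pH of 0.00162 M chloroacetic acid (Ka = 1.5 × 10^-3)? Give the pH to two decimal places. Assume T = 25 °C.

ClCH2COOH ⇌ ClCH2COO- + H+
Let x = [H+] at equilibrium. Ka = x²/(0.00162 − x).
x is not negligible relative to C₀; solve x² + 0.0015·x − 2.43e-06 = 0.
x = (−Ka + √(Ka² + 4·Ka·C₀))/2 = 9.80 × 10^-4 M
pH = −log(9.80 × 10^-4) = 3.01

pH = 3.01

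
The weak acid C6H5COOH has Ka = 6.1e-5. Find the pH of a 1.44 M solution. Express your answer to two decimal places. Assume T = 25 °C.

pH = 2.03

C6H5COOH ⇌ C6H5COO- + H+
Ka = [H+]²/(1.44 − [H+]) = 6.1 × 10^-5
Neglecting [H+] in the denominator: [H+] = √(6.1 × 10^-5 × 1.44) = 9.37 × 10^-3 M
([H+]/C₀ = 0.65% < 5%, so the approximation holds.)
pH = −log[H+] = −log(9.37 × 10^-3) = 2.03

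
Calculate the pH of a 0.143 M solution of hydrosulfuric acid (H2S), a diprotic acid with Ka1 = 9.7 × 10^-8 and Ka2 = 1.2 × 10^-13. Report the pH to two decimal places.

Since Ka1 ≫ Ka2, the first ionization dominates [H+].
Ka1 = x²/(0.143 − x) = 9.7 × 10^-8
x ≈ √(9.7 × 10^-8 × 0.143) = 1.18 × 10^-4 M
pH = −log(1.18 × 10^-4) = 3.93

pH = 3.93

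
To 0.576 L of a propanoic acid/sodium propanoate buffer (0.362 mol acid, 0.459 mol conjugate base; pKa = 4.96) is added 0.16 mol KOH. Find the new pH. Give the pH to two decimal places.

pH = 5.45

OH- converts CH3CH2COOH to CH3CH2COO-: CH3CH2COOH → 0.202 mol, CH3CH2COO- → 0.619 mol.
pH = pKa + log([A⁻]/[HA]) = 4.96 + log(0.619/0.202) = 4.96 +0.486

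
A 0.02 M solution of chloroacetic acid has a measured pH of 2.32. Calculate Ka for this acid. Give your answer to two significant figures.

Ka = 1.5 × 10^-3

[H+] = 10^(-2.32) = 4.79 × 10^-3 M
At equilibrium [HA] = 0.02 − 4.79 × 10^-3 = 1.52 × 10^-2 M
Ka = [H+][A-]/[HA] = (4.79 × 10^-3)² / 1.52 × 10^-2 = 1.5 × 10^-3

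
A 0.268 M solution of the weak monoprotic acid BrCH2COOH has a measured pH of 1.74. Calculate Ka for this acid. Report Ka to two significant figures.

Ka = 1.3 × 10^-3

[H+] = 10^(-1.74) = 1.82 × 10^-2 M
At equilibrium [HA] = 0.268 − 1.82 × 10^-2 = 2.50 × 10^-1 M
Ka = [H+][A-]/[HA] = (1.82 × 10^-2)² / 2.50 × 10^-1 = 1.3 × 10^-3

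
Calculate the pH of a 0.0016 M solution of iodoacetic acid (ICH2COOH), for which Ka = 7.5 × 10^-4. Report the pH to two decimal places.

pH = 3.11

ICH2COOH ⇌ ICH2COO- + H+
From the ICE table, Ka = [H+]²/(0.0016 − [H+]) = 7.5 × 10^-4.
[H+] is not negligible relative to C₀; solve [H+]² + 0.00075·[H+] − 1.2e-06 = 0.
[H+] = (−Ka + √(Ka² + 4·Ka·C₀))/2 = 7.83 × 10^-4 M
pH = −log[H+] = −log(7.83 × 10^-4) = 3.11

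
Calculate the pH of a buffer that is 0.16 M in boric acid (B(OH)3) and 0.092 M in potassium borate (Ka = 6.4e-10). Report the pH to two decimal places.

pKa = −log(6.4 × 10^-10) = 9.194
pH = pKa + log([A⁻]/[HA]) = 9.194 + log(0.092/0.16)
pH = 9.194 + (-0.240) = 8.95

pH = 8.95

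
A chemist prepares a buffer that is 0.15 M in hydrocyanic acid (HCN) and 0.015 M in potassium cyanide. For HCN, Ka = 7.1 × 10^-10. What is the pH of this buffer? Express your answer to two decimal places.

pH = 8.15

pKa = −log(7.1 × 10^-10) = 9.149
Using pH = pKa + log([base]/[acid]) with [base]/[acid] = 0.015/0.15:
pH = 9.149 + (-1.000) = 8.15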